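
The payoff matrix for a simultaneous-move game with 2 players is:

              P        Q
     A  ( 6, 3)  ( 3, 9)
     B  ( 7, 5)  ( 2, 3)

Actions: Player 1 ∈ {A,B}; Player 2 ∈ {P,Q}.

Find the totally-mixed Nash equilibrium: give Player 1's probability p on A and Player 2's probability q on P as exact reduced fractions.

P1 indiff ⇒ q·6+(1-q)·3 = q·7+(1-q)·2 ⇒ q(-1) = (1-q)(-1) ⇒ q = 1/2
P2 indiff ⇒ p·3+(1-p)·5 = p·9+(1-p)·3 ⇒ p(-6) = (1-p)(-2) ⇒ p = 1/4

p=1/4, q=1/2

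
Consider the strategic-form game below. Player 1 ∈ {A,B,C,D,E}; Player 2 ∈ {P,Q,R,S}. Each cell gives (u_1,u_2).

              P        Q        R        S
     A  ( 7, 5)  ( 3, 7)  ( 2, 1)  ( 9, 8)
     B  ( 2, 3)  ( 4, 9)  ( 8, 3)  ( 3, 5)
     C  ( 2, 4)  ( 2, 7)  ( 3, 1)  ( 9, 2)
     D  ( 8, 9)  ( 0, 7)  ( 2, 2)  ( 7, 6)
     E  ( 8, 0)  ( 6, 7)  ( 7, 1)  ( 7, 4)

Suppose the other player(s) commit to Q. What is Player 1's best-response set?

u_1(A vs Q) = 3
u_1(B vs Q) = 4
u_1(C vs Q) = 2
u_1(D vs Q) = 0
u_1(E vs Q) = 6
max payoff 6 at {E}

P1 best: {E}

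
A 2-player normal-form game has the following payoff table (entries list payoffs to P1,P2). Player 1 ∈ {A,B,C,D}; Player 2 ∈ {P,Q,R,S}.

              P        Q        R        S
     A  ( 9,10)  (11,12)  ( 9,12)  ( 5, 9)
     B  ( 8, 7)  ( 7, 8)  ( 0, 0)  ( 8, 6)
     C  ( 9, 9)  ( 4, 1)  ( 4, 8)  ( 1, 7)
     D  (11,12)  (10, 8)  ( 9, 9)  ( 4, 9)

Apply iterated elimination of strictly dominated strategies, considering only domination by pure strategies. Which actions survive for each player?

P1 drop C (D beats it: P:11>9 Q:10>4 R:9>4 S:4>1)
P2 drop S (P beats it: A:10>9 B:7>6 D:12>9)
P1 drop B (A beats it: P:9>8 Q:11>7 R:9>0)
P1→{A,D} P2→{P,Q,R}

Remaining: P1:{A,D} P2:{P,Q,R}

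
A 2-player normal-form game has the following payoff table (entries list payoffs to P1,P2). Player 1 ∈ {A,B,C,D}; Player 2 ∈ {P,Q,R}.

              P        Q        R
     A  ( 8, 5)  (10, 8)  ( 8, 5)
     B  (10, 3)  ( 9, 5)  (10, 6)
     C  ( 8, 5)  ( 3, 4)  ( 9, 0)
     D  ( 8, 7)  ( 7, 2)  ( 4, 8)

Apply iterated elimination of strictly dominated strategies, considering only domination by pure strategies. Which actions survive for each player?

P1 drop C (B beats it: P:10>8 Q:9>3 R:10>9)
P1 drop D (B beats it: P:10>8 Q:9>7 R:10>4)
P2 drop P (Q beats it: A:8>5 B:5>3)
P1→{A,B} P2→{Q,R}

Remaining: P1:{A,B} P2:{Q,R}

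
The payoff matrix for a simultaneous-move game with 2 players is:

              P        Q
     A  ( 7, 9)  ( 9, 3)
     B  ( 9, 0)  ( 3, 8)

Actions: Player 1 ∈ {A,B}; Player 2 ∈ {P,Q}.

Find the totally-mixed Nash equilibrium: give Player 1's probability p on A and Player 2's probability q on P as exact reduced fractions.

(p,q) = (4/7, 3/4)

P1 indiff ⇒ q·7+(1-q)·9 = q·9+(1-q)·3 ⇒ q(-2) = (1-q)(-6) ⇒ q = 3/4
P2 indiff ⇒ p·9+(1-p)·0 = p·3+(1-p)·8 ⇒ p(6) = (1-p)(8) ⇒ p = 4/7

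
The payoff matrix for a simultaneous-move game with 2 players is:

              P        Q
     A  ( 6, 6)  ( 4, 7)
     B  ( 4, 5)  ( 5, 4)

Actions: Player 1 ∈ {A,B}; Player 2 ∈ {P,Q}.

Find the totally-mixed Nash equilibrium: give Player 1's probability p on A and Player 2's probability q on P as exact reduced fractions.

(p,q) = (1/2, 1/3)

P1 indiff ⇒ q·6+(1-q)·4 = q·4+(1-q)·5 ⇒ q(2) = (1-q)(1) ⇒ q = 1/3
P2 indiff ⇒ p·6+(1-p)·5 = p·7+(1-p)·4 ⇒ p(-1) = (1-p)(-1) ⇒ p = 1/2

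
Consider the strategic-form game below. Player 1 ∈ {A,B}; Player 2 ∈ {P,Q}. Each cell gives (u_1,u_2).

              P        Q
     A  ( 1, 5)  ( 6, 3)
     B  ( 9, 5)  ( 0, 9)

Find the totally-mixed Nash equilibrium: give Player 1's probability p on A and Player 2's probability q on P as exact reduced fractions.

p=2/3, q=3/7

P1 indiff ⇒ q·1+(1-q)·6 = q·9+(1-q)·0 ⇒ q(-8) = (1-q)(-6) ⇒ q = 3/7
P2 indiff ⇒ p·5+(1-p)·5 = p·3+(1-p)·9 ⇒ p(2) = (1-p)(4) ⇒ p = 2/3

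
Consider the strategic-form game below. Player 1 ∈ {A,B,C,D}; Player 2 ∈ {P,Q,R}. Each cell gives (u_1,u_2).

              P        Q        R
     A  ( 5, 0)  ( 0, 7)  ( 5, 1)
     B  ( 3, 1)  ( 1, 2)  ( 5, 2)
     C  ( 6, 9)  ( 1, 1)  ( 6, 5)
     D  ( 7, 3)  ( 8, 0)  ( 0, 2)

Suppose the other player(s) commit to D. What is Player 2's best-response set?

u_2(P vs D) = 3
u_2(Q vs D) = 0
u_2(R vs D) = 2
max payoff 3 at {P}

P2 best: {P}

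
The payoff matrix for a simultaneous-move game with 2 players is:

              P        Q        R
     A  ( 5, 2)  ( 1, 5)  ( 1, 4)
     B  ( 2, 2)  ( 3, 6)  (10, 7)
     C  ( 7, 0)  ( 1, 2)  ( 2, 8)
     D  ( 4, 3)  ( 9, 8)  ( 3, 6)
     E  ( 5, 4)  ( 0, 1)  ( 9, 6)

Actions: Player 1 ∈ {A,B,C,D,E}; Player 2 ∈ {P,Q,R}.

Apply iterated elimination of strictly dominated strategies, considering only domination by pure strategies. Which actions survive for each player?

P2 drop P (R beats it: A:4>2 B:7>2 C:8>0 D:6>3 E:6>4)
P1 drop A (B beats it: Q:3>1 R:10>1)
P1 drop C (B beats it: Q:3>1 R:10>2)
P1 drop E (B beats it: Q:3>0 R:10>9)
P1→{B,D} P2→{Q,R}

IESDS → P1:{B,D} P2:{Q,R}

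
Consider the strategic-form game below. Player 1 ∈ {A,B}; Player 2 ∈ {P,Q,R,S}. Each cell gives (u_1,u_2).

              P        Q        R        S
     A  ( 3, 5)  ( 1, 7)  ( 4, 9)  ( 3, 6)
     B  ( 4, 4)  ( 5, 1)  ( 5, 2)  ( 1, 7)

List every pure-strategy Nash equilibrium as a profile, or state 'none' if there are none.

(A,P): not NE [P1→B gives 4>3; P2→R gives 9>5]
(A,Q): not NE [P1→B gives 5>1; P2→R gives 9>7]
(A,R): not NE [P1→B gives 5>4]
(A,S): not NE [P2→R gives 9>6]
(B,P): not NE [P2→S gives 7>4]
(B,Q): not NE [P2→S gives 7>1]
(B,R): not NE [P2→S gives 7>2]
(B,S): not NE [P1→A gives 3>1]

No pure NE.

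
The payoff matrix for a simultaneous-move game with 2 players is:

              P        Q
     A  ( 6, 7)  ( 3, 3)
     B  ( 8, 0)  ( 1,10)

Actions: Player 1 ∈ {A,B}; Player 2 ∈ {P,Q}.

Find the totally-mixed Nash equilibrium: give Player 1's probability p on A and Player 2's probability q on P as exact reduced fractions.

P1 indiff ⇒ q·6+(1-q)·3 = q·8+(1-q)·1 ⇒ q(-2) = (1-q)(-2) ⇒ q = 1/2
P2 indiff ⇒ p·7+(1-p)·0 = p·3+(1-p)·10 ⇒ p(4) = (1-p)(10) ⇒ p = 5/7

p=5/7, q=1/2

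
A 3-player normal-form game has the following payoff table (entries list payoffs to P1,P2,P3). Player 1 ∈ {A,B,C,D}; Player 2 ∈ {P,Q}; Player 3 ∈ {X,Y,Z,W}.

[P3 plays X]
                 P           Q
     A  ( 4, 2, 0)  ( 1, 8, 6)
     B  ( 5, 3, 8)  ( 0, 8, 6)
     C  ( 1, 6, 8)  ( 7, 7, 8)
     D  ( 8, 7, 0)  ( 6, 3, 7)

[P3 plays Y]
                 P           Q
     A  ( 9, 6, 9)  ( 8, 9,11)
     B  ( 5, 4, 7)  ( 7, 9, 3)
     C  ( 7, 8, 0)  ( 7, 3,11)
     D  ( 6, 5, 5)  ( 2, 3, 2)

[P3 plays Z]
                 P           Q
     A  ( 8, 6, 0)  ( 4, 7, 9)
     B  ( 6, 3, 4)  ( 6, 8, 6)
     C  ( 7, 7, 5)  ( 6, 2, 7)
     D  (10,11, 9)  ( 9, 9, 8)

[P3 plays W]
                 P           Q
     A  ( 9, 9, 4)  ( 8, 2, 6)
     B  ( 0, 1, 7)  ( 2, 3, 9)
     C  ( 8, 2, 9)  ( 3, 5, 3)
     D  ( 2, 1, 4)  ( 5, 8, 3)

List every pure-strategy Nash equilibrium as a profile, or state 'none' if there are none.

(A,P,X): not NE [P1→D gives 8>4; P2→Q gives 8>2; P3→Y gives 9>0]
(A,P,Y): not NE [P2→Q gives 9>6]
(A,P,Z): not NE [P1→D gives 10>8; P2→Q gives 7>6; P3→Y gives 9>0]
(A,P,W): not NE [P3→Y gives 9>4]
(A,Q,X): not NE [P1→C gives 7>1; P3→Y gives 11>6]
(A,Q,Y): NE
(A,Q,Z): not NE [P1→D gives 9>4; P3→Y gives 11>9]
(A,Q,W): not NE [P2→P gives 9>2; P3→Y gives 11>6]
(B,P,X): not NE [P1→D gives 8>5; P2→Q gives 8>3]
(B,P,Y): not NE [P1→A gives 9>5; P2→Q gives 9>4; P3→X gives 8>7]
(B,P,Z): not NE [P1→D gives 10>6; P2→Q gives 8>3; P3→X gives 8>4]
(B,P,W): not NE [P1→A gives 9>0; P2→Q gives 3>1; P3→X gives 8>7]
(B,Q,X): not NE [P1→C gives 7>0; P3→W gives 9>6]
(B,Q,Y): not NE [P1→A gives 8>7; P3→W gives 9>3]
(B,Q,Z): not NE [P1→D gives 9>6; P3→W gives 9>6]
(B,Q,W): not NE [P1→A gives 8>2]
(C,P,X): not NE [P1→D gives 8>1; P2→Q gives 7>6; P3→W gives 9>8]
(C,P,Y): not NE [P1→A gives 9>7; P3→W gives 9>0]
(C,P,Z): not NE [P1→D gives 10>7; P3→W gives 9>5]
(C,P,W): not NE [P1→A gives 9>8; P2→Q gives 5>2]
(C,Q,X): not NE [P3→Y gives 11>8]
(C,Q,Y): not NE [P1→A gives 8>7; P2→P gives 8>3]
(C,Q,Z): not NE [P1→D gives 9>6; P2→P gives 7>2; P3→Y gives 11>7]
(C,Q,W): not NE [P1→A gives 8>3; P3→Y gives 11>3]
(D,P,X): not NE [P3→Z gives 9>0]
(D,P,Y): not NE [P1→A gives 9>6; P3→Z gives 9>5]
(D,P,Z): NE
(D,P,W): not NE [P1→A gives 9>2; P2→Q gives 8>1; P3→Z gives 9>4]
(D,Q,X): not NE [P1→C gives 7>6; P2→P gives 7>3; P3→Z gives 8>7]
(D,Q,Y): not NE [P1→A gives 8>2; P2→P gives 5>3; P3→Z gives 8>2]
(D,Q,Z): not NE [P2→P gives 11>9]
(D,Q,W): not NE [P1→A gives 8>5; P3→Z gives 8>3]

NE set: (A,Q,Y), (D,P,Z)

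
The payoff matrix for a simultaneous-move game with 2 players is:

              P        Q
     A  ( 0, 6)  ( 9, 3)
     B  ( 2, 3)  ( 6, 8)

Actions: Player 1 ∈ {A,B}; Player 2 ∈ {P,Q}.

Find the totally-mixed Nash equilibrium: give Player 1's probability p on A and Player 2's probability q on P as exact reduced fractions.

P1 mixes 5/8 on A; P2 mixes 3/5 on P

P1 indiff ⇒ q·0+(1-q)·9 = q·2+(1-q)·6 ⇒ q(-2) = (1-q)(-3) ⇒ q = 3/5
P2 indiff ⇒ p·6+(1-p)·3 = p·3+(1-p)·8 ⇒ p(3) = (1-p)(5) ⇒ p = 5/8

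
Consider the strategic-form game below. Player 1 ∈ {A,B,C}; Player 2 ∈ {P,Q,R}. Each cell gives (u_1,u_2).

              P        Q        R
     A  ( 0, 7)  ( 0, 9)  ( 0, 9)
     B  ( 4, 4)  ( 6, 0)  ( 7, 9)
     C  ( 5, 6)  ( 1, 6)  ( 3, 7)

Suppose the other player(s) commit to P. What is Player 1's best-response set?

u_1(A vs P) = 0
u_1(B vs P) = 4
u_1(C vs P) = 5
max payoff 5 at {C}

argmax u_1 = {C}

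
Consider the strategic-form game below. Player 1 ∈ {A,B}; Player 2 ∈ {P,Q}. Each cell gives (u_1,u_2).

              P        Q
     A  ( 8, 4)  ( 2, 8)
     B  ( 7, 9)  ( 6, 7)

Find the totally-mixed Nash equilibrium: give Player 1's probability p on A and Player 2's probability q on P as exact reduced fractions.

p=1/3, q=4/5

P1 indiff ⇒ q·8+(1-q)·2 = q·7+(1-q)·6 ⇒ q(1) = (1-q)(4) ⇒ q = 4/5
P2 indiff ⇒ p·4+(1-p)·9 = p·8+(1-p)·7 ⇒ p(-4) = (1-p)(-2) ⇒ p = 1/3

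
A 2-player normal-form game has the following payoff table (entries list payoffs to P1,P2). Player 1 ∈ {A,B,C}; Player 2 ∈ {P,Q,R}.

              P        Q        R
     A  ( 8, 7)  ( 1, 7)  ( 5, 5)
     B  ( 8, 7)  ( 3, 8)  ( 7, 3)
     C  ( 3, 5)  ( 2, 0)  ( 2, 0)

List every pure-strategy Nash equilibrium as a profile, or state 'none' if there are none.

(A,P): NE
(A,Q): not NE [P1→B gives 3>1]
(A,R): not NE [P1→B gives 7>5; P2→Q gives 7>5]
(B,P): not NE [P2→Q gives 8>7]
(B,Q): NE
(B,R): not NE [P2→Q gives 8>3]
(C,P): not NE [P1→B gives 8>3]
(C,Q): not NE [P1→B gives 3>2; P2→P gives 5>0]
(C,R): not NE [P1→B gives 7>2; P2→P gives 5>0]

Nash profiles: (A,P), (B,Q)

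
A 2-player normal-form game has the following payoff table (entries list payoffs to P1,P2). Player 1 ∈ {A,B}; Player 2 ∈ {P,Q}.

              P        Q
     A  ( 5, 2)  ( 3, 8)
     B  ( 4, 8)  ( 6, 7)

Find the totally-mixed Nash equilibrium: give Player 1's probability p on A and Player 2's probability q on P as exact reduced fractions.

(p,q) = (1/7, 3/4)

P1 indiff ⇒ q·5+(1-q)·3 = q·4+(1-q)·6 ⇒ q(1) = (1-q)(3) ⇒ q = 3/4
P2 indiff ⇒ p·2+(1-p)·8 = p·8+(1-p)·7 ⇒ p(-6) = (1-p)(-1) ⇒ p = 1/7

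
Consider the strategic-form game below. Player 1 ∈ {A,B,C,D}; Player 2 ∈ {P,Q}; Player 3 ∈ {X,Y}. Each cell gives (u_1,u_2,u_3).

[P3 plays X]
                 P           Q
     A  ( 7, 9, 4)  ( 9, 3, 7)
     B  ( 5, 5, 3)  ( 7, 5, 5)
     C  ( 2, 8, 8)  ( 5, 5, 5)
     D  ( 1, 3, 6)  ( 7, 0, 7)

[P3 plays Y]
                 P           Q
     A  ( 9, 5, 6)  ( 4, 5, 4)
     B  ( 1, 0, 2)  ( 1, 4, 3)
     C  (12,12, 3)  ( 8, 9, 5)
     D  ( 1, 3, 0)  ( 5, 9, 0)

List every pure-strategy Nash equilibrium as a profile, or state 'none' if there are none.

PSNE: ∅

(A,P,X): not NE [P3→Y gives 6>4]
(A,P,Y): not NE [P1→C gives 12>9]
(A,Q,X): not NE [P2→P gives 9>3]
(A,Q,Y): not NE [P1→C gives 8>4; P3→X gives 7>4]
(B,P,X): not NE [P1→A gives 7>5]
(B,P,Y): not NE [P1→C gives 12>1; P2→Q gives 4>0; P3→X gives 3>2]
(B,Q,X): not NE [P1→A gives 9>7]
(B,Q,Y): not NE [P1→C gives 8>1; P3→X gives 5>3]
(C,P,X): not NE [P1→A gives 7>2]
(C,P,Y): not NE [P3→X gives 8>3]
(C,Q,X): not NE [P1→A gives 9>5; P2→P gives 8>5]
(C,Q,Y): not NE [P2→P gives 12>9]
(D,P,X): not NE [P1→A gives 7>1]
(D,P,Y): not NE [P1→C gives 12>1; P2→Q gives 9>3; P3→X gives 6>0]
(D,Q,X): not NE [P1→A gives 9>7; P2→P gives 3>0]
(D,Q,Y): not NE [P1→C gives 8>5; P3→X gives 7>0]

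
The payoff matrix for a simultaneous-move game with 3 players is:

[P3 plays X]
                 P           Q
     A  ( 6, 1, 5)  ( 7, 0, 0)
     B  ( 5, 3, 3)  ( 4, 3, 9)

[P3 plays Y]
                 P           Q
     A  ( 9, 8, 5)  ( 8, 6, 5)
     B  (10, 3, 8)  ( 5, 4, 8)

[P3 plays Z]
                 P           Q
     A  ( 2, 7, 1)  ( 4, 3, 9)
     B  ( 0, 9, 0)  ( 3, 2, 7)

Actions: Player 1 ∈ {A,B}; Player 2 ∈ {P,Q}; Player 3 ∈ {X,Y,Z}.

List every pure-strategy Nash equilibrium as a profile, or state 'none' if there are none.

(A,P,X): NE
(A,P,Y): not NE [P1→B gives 10>9]
(A,P,Z): not NE [P3→Y gives 5>1]
(A,Q,X): not NE [P2→P gives 1>0; P3→Z gives 9>0]
(A,Q,Y): not NE [P2→P gives 8>6; P3→Z gives 9>5]
(A,Q,Z): not NE [P2→P gives 7>3]
(B,P,X): not NE [P1→A gives 6>5; P3→Y gives 8>3]
(B,P,Y): not NE [P2→Q gives 4>3]
(B,P,Z): not NE [P1→A gives 2>0; P3→Y gives 8>0]
(B,Q,X): not NE [P1→A gives 7>4]
(B,Q,Y): not NE [P1→A gives 8>5; P3→X gives 9>8]
(B,Q,Z): not NE [P1→A gives 4>3; P2→P gives 9>2; P3→X gives 9>7]

Nash profiles: (A,P,X)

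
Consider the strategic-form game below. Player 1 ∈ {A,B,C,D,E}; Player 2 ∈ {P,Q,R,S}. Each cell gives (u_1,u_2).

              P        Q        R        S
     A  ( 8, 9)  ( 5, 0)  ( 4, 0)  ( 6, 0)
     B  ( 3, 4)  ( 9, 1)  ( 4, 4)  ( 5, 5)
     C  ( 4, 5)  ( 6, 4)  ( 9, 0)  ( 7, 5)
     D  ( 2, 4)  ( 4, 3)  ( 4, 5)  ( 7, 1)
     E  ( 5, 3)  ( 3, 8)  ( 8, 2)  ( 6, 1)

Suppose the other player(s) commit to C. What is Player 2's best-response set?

u_2(P vs C) = 5
u_2(Q vs C) = 4
u_2(R vs C) = 0
u_2(S vs C) = 5
max payoff 5 at {P,S}

argmax u_2 = {P,S}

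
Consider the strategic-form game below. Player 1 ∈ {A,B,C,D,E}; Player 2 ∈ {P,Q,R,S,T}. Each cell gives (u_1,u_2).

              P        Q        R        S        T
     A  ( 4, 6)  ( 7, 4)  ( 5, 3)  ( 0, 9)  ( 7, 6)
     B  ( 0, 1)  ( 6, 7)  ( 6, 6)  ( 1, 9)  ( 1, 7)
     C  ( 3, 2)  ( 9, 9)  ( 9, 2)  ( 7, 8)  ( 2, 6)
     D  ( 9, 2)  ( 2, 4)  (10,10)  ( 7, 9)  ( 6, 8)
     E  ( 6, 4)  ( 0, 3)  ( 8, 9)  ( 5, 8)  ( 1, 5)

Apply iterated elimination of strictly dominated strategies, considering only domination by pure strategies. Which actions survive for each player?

P1 drop B (C beats it: P:3>0 Q:9>6 R:9>6 S:7>1 T:2>1)
P1 drop E (D beats it: P:9>6 Q:2>0 R:10>8 S:7>5 T:6>1)
P2 drop P (S beats it: A:9>6 C:8>2 D:9>2)
P2 drop T (S beats it: A:9>6 C:8>6 D:9>8)
P1 drop A (C beats it: Q:9>7 R:9>5 S:7>0)
P1→{C,D} P2→{Q,R,S}

Survivors P1:{C,D} P2:{Q,R,S}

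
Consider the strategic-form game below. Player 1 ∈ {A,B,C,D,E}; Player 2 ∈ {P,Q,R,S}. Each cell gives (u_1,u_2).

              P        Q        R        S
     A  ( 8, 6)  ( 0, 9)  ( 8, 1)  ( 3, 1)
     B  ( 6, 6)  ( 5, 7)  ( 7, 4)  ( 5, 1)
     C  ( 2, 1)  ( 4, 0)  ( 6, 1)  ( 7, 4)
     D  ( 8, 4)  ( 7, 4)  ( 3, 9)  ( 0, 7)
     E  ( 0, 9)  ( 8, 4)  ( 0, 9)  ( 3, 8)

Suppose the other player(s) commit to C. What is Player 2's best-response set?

BR_2 = {S}

u_2(P vs C) = 1
u_2(Q vs C) = 0
u_2(R vs C) = 1
u_2(S vs C) = 4
max payoff 4 at {S}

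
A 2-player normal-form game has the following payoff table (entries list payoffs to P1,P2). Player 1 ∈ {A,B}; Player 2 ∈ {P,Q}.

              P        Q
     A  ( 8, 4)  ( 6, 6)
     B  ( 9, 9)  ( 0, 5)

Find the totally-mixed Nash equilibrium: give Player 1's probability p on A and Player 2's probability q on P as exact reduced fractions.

P1 indiff ⇒ q·8+(1-q)·6 = q·9+(1-q)·0 ⇒ q(-1) = (1-q)(-6) ⇒ q = 6/7
P2 indiff ⇒ p·4+(1-p)·9 = p·6+(1-p)·5 ⇒ p(-2) = (1-p)(-4) ⇒ p = 2/3

p=2/3, q=6/7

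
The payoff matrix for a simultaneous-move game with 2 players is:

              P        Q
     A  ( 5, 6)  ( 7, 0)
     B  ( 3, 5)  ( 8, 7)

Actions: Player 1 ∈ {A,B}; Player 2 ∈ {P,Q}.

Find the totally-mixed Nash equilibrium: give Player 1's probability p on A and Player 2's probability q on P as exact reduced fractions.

P1 indiff ⇒ q·5+(1-q)·7 = q·3+(1-q)·8 ⇒ q(2) = (1-q)(1) ⇒ q = 1/3
P2 indiff ⇒ p·6+(1-p)·5 = p·0+(1-p)·7 ⇒ p(6) = (1-p)(2) ⇒ p = 1/4

P1 mixes 1/4 on A; P2 mixes 1/3 on P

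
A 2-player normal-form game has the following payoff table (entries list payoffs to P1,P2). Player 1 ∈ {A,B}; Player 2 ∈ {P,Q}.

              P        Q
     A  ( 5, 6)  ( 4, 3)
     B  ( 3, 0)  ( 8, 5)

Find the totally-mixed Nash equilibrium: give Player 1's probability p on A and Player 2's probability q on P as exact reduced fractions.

P1 indiff ⇒ q·5+(1-q)·4 = q·3+(1-q)·8 ⇒ q(2) = (1-q)(4) ⇒ q = 2/3
P2 indiff ⇒ p·6+(1-p)·0 = p·3+(1-p)·5 ⇒ p(3) = (1-p)(5) ⇒ p = 5/8

(p,q) = (5/8, 2/3)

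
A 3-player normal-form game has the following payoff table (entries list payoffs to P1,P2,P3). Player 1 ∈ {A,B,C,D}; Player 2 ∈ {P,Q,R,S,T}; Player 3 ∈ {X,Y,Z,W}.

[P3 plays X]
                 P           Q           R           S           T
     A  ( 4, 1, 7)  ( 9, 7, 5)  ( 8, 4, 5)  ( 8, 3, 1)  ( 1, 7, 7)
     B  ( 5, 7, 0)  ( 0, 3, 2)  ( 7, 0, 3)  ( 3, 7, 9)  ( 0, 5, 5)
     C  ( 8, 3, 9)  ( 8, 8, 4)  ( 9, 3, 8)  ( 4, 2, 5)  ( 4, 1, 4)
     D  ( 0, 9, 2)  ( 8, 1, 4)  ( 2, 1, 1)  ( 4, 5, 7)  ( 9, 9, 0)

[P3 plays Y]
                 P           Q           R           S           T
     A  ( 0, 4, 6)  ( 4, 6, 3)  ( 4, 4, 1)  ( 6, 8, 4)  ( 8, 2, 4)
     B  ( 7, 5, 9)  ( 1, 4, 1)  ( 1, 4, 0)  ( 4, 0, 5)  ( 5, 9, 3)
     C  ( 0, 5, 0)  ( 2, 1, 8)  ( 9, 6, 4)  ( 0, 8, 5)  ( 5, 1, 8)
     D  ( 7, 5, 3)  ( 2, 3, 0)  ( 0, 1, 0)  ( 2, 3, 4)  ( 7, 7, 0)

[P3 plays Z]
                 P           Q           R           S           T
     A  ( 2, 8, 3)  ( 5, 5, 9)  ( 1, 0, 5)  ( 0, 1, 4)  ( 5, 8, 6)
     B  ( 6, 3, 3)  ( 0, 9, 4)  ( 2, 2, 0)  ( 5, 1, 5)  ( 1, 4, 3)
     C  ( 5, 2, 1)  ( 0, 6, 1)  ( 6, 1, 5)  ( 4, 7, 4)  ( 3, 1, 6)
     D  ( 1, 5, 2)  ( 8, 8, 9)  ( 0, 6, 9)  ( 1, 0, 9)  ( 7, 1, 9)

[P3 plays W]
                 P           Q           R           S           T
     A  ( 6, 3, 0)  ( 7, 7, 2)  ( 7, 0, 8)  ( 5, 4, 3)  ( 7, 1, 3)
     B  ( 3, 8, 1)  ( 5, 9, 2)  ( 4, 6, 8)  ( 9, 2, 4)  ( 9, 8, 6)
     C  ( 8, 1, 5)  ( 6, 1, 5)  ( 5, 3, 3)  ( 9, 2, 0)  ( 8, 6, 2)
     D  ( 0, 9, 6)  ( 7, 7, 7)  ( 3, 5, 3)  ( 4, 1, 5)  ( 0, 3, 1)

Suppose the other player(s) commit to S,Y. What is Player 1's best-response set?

BR_1 = {A}

u_1(A vs S,Y) = 6
u_1(B vs S,Y) = 4
u_1(C vs S,Y) = 0
u_1(D vs S,Y) = 2
max payoff 6 at {A}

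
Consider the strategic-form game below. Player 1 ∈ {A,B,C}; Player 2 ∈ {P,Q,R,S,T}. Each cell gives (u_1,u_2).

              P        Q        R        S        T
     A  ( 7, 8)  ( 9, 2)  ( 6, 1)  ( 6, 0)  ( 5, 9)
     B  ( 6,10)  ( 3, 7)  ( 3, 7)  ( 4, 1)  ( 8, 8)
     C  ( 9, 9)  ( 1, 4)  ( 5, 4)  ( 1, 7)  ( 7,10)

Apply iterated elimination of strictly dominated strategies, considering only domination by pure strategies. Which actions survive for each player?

IESDS → P1:{B,C} P2:{P,T}

P2 drop Q (P beats it: A:8>2 B:10>7 C:9>4)
P2 drop R (P beats it: A:8>1 B:10>7 C:9>4)
P2 drop S (P beats it: A:8>0 B:10>1 C:9>7)
P1 drop A (C beats it: P:9>7 T:7>5)
P1→{B,C} P2→{P,T}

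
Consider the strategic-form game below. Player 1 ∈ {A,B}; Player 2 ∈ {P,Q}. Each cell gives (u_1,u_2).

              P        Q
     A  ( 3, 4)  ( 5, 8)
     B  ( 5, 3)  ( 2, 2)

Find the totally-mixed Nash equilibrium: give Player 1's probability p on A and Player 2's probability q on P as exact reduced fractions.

p=1/5, q=3/5

P1 indiff ⇒ q·3+(1-q)·5 = q·5+(1-q)·2 ⇒ q(-2) = (1-q)(-3) ⇒ q = 3/5
P2 indiff ⇒ p·4+(1-p)·3 = p·8+(1-p)·2 ⇒ p(-4) = (1-p)(-1) ⇒ p = 1/5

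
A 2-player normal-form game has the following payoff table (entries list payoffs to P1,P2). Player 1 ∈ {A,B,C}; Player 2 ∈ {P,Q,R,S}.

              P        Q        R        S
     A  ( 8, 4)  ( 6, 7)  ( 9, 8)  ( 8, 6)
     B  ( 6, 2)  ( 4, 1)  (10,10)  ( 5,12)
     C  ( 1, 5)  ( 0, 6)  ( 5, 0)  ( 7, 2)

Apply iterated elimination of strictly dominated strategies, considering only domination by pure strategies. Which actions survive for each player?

Remaining: P1:{A,B} P2:{R,S}

P1 drop C (A beats it: P:8>1 Q:6>0 R:9>5 S:8>7)
P2 drop P (R beats it: A:8>4 B:10>2)
P2 drop Q (R beats it: A:8>7 B:10>1)
P1→{A,B} P2→{R,S}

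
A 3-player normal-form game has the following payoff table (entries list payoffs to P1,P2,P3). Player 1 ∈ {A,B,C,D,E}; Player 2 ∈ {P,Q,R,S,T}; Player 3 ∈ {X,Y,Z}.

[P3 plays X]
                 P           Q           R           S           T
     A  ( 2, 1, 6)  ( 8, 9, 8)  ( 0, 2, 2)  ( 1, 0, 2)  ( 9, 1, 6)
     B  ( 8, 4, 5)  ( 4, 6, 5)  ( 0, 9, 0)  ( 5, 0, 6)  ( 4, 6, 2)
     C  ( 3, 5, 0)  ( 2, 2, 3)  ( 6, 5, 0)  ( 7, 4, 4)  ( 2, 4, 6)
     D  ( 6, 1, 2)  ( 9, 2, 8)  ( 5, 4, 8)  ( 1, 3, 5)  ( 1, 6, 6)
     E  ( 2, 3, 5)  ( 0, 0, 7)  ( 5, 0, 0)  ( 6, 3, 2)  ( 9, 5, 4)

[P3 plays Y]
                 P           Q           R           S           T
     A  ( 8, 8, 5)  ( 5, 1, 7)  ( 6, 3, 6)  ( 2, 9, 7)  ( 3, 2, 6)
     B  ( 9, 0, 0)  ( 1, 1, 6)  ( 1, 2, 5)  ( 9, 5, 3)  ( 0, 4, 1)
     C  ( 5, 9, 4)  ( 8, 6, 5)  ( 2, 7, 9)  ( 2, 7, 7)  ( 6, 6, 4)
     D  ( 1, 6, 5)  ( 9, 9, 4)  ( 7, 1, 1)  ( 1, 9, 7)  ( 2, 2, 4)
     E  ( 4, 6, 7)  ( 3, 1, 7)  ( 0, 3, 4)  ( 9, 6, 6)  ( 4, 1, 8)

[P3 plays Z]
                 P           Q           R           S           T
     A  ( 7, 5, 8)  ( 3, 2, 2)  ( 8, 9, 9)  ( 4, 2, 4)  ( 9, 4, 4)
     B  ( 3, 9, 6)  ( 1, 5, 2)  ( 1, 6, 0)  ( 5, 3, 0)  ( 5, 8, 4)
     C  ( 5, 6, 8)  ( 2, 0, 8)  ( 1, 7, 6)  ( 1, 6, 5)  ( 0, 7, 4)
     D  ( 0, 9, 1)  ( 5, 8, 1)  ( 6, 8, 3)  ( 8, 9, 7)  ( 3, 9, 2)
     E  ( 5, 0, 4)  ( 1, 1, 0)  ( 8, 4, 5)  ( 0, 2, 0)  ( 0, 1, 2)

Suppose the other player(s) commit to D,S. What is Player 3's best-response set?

u_3(X vs D,S) = 5
u_3(Y vs D,S) = 7
u_3(Z vs D,S) = 7
max payoff 7 at {Y,Z}

argmax u_3 = {Y,Z}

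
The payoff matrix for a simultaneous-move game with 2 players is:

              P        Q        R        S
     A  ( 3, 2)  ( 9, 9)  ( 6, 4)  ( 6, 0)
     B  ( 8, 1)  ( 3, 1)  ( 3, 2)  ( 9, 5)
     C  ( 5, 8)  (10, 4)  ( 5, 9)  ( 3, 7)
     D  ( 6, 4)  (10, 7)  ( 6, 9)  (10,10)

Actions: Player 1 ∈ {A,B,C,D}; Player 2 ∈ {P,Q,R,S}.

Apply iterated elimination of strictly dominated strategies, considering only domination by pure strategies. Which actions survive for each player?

Remaining: P1:{A,C,D} P2:{Q,R,S}

P2 drop P (R beats it: A:4>2 B:2>1 C:9>8 D:9>4)
P1 drop B (D beats it: Q:10>3 R:6>3 S:10>9)
P1→{A,C,D} P2→{Q,R,S}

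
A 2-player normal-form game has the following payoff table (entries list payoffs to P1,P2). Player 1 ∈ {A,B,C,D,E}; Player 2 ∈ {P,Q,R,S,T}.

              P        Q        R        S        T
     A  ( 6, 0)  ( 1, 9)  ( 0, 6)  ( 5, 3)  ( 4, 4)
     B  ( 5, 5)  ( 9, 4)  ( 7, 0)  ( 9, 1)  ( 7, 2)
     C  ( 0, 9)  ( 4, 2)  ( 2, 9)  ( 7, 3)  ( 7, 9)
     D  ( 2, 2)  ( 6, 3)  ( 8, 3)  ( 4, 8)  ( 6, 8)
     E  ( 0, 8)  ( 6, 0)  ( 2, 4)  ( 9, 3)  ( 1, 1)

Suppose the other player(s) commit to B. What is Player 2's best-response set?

u_2(P vs B) = 5
u_2(Q vs B) = 4
u_2(R vs B) = 0
u_2(S vs B) = 1
u_2(T vs B) = 2
max payoff 5 at {P}

P2 best: {P}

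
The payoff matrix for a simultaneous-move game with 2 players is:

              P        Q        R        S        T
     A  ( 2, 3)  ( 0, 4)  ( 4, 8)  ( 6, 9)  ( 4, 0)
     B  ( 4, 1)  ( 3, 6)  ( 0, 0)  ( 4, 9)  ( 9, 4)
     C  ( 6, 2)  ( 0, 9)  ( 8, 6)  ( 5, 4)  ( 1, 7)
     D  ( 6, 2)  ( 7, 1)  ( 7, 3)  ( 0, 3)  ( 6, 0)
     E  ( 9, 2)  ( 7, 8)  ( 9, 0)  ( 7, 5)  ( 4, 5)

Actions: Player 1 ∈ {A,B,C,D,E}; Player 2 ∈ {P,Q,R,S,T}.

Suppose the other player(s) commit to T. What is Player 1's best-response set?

u_1(A vs T) = 4
u_1(B vs T) = 9
u_1(C vs T) = 1
u_1(D vs T) = 6
u_1(E vs T) = 4
max payoff 9 at {B}

argmax u_1 = {B}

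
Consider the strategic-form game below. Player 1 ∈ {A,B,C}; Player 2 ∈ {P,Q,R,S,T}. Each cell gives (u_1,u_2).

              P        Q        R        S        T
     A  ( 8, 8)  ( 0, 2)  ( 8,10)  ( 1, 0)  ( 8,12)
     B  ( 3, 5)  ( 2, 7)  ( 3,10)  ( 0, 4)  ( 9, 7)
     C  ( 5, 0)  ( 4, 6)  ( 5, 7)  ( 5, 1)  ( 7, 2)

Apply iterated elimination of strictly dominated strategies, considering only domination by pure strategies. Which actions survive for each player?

P2 drop P (R beats it: A:10>8 B:10>5 C:7>0)
P2 drop Q (R beats it: A:10>2 B:10>7 C:7>6)
P2 drop S (R beats it: A:10>0 B:10>4 C:7>1)
P1 drop C (A beats it: R:8>5 T:8>7)
P1→{A,B} P2→{R,T}

IESDS → P1:{A,B} P2:{R,T}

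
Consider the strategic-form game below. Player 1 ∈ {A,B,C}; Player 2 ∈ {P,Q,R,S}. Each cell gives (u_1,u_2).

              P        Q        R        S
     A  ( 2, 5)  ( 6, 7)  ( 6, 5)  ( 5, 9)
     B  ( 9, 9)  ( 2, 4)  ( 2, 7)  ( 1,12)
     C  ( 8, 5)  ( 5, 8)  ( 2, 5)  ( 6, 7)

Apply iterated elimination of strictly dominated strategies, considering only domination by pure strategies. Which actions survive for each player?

P2 drop P (S beats it: A:9>5 B:12>9 C:7>5)
P1 drop B (A beats it: Q:6>2 R:6>2 S:5>1)
P2 drop R (Q beats it: A:7>5 C:8>5)
P1→{A,C} P2→{Q,S}

Survivors P1:{A,C} P2:{Q,S}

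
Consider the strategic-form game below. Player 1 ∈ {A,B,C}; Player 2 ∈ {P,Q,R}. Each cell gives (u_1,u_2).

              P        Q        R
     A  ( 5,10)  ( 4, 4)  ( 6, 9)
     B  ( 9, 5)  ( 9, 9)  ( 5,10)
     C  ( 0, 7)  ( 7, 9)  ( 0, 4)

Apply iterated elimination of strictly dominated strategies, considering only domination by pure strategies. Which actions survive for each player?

P1 drop C (B beats it: P:9>0 Q:9>7 R:5>0)
P2 drop Q (R beats it: A:9>4 B:10>9)
P1→{A,B} P2→{P,R}

Survivors P1:{A,B} P2:{P,R}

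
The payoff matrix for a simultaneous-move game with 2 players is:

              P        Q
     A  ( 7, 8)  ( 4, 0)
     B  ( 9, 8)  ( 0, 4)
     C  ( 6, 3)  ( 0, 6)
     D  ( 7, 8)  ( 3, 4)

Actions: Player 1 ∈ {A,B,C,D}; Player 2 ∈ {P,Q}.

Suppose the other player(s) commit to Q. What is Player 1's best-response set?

u_1(A vs Q) = 4
u_1(B vs Q) = 0
u_1(C vs Q) = 0
u_1(D vs Q) = 3
max payoff 4 at {A}

BR_1 = {A}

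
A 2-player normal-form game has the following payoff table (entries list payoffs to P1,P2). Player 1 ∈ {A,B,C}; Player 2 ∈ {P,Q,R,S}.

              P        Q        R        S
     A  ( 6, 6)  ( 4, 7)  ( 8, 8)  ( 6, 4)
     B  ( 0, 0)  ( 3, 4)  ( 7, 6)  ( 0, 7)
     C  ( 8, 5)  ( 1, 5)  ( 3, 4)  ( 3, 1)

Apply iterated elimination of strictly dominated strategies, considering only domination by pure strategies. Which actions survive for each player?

Remaining: P1:{A,C} P2:{P,Q,R}

P1 drop B (A beats it: P:6>0 Q:4>3 R:8>7 S:6>0)
P2 drop S (P beats it: A:6>4 C:5>1)
P1→{A,C} P2→{P,Q,R}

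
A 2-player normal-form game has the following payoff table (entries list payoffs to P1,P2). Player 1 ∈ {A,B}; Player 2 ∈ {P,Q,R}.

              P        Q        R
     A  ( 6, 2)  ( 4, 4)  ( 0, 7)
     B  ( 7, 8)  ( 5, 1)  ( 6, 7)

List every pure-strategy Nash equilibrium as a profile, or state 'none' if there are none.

(A,P): not NE [P1→B gives 7>6; P2→R gives 7>2]
(A,Q): not NE [P1→B gives 5>4; P2→R gives 7>4]
(A,R): not NE [P1→B gives 6>0]
(B,P): NE
(B,Q): not NE [P2→P gives 8>1]
(B,R): not NE [P2→P gives 8>7]

NE set: (B,P)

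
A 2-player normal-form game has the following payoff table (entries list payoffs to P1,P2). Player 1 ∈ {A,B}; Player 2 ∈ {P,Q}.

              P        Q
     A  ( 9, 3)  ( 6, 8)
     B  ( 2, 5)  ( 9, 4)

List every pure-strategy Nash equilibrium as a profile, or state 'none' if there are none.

(A,P): not NE [P2→Q gives 8>3]
(A,Q): not NE [P1→B gives 9>6]
(B,P): not NE [P1→A gives 9>2]
(B,Q): not NE [P2→P gives 5>4]

Equilibria: none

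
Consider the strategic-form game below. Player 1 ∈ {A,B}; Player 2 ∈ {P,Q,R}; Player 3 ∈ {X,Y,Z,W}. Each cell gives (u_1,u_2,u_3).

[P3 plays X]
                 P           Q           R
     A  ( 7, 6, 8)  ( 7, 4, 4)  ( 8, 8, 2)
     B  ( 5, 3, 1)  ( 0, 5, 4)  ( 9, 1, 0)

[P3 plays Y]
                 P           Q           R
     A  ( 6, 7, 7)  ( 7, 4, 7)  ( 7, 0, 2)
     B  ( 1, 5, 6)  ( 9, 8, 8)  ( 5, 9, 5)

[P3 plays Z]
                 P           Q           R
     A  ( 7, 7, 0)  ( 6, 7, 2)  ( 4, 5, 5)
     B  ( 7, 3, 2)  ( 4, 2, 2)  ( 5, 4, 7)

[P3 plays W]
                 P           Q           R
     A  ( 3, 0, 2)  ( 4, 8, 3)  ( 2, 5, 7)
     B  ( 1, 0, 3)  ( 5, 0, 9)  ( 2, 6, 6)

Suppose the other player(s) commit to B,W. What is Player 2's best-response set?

u_2(P vs B,W) = 0
u_2(Q vs B,W) = 0
u_2(R vs B,W) = 6
max payoff 6 at {R}

argmax u_2 = {R}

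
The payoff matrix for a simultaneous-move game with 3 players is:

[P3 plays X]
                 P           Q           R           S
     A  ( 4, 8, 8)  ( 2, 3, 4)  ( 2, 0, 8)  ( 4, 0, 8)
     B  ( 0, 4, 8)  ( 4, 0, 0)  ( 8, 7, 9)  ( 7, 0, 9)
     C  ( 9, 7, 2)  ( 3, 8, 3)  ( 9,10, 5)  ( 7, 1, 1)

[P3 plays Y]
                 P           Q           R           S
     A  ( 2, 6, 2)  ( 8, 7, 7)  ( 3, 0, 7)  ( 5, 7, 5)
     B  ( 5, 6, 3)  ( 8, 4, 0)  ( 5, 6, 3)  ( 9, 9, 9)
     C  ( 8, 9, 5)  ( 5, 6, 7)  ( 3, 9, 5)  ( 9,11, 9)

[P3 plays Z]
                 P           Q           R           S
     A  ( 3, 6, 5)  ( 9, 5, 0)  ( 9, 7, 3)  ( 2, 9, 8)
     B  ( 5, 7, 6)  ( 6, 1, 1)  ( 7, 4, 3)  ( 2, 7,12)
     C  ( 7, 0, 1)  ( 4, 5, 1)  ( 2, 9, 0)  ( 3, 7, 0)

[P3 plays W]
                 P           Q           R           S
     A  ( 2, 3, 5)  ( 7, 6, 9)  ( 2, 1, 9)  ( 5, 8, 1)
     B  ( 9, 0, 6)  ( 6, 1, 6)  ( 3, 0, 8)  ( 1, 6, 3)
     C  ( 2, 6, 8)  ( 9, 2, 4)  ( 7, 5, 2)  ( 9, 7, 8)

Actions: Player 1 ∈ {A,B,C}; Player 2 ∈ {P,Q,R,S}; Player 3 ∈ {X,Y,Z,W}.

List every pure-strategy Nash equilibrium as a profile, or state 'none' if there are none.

(A,P,X): not NE [P1→C gives 9>4]
(A,P,Y): not NE [P1→C gives 8>2; P2→S gives 7>6; P3→X gives 8>2]
(A,P,Z): not NE [P1→C gives 7>3; P2→S gives 9>6; P3→X gives 8>5]
(A,P,W): not NE [P1→B gives 9>2; P2→S gives 8>3; P3→X gives 8>5]
(A,Q,X): not NE [P1→B gives 4>2; P2→P gives 8>3; P3→W gives 9>4]
(A,Q,Y): not NE [P3→W gives 9>7]
(A,Q,Z): not NE [P2→S gives 9>5; P3→W gives 9>0]
(A,Q,W): not NE [P1→C gives 9>7; P2→S gives 8>6]
(A,R,X): not NE [P1→C gives 9>2; P2→P gives 8>0; P3→W gives 9>8]
(A,R,Y): not NE [P1→B gives 5>3; P2→S gives 7>0; P3→W gives 9>7]
(A,R,Z): not NE [P2→S gives 9>7; P3→W gives 9>3]
(A,R,W): not NE [P1→C gives 7>2; P2→S gives 8>1]
(A,S,X): not NE [P1→C gives 7>4; P2→P gives 8>0]
(A,S,Y): not NE [P1→C gives 9>5; P3→Z gives 8>5]
(A,S,Z): not NE [P1→C gives 3>2]
(A,S,W): not NE [P1→C gives 9>5; P3→Z gives 8>1]
(B,P,X): not NE [P1→C gives 9>0; P2→R gives 7>4]
(B,P,Y): not NE [P1→C gives 8>5; P2→S gives 9>6; P3→X gives 8>3]
(B,P,Z): not NE [P1→C gives 7>5; P3→X gives 8>6]
(B,P,W): not NE [P2→S gives 6>0; P3→X gives 8>6]
(B,Q,X): not NE [P2→R gives 7>0; P3→W gives 6>0]
(B,Q,Y): not NE [P2→S gives 9>4; P3→W gives 6>0]
(B,Q,Z): not NE [P1→A gives 9>6; P2→S gives 7>1; P3→W gives 6>1]
(B,Q,W): not NE [P1→C gives 9>6; P2→S gives 6>1]
(B,R,X): not NE [P1→C gives 9>8]
(B,R,Y): not NE [P2→S gives 9>6; P3→X gives 9>3]
(B,R,Z): not NE [P1→A gives 9>7; P2→S gives 7>4; P3→X gives 9>3]
(B,R,W): not NE [P1→C gives 7>3; P2→S gives 6>0; P3→X gives 9>8]
(B,S,X): not NE [P2→R gives 7>0; P3→Z gives 12>9]
(B,S,Y): not NE [P3→Z gives 12>9]
(B,S,Z): not NE [P1→C gives 3>2]
(B,S,W): not NE [P1→C gives 9>1; P3→Z gives 12>3]
(C,P,X): not NE [P2→R gives 10>7; P3→W gives 8>2]
(C,P,Y): not NE [P2→S gives 11>9; P3→W gives 8>5]
(C,P,Z): not NE [P2→R gives 9>0; P3→W gives 8>1]
(C,P,W): not NE [P1→B gives 9>2; P2→S gives 7>6]
(C,Q,X): not NE [P1→B gives 4>3; P2→R gives 10>8; P3→Y gives 7>3]
(C,Q,Y): not NE [P1→B gives 8>5; P2→S gives 11>6]
(C,Q,Z): not NE [P1→A gives 9>4; P2→R gives 9>5; P3→Y gives 7>1]
(C,Q,W): not NE [P2→S gives 7>2; P3→Y gives 7>4]
(C,R,X): NE
(C,R,Y): not NE [P1→B gives 5>3; P2→S gives 11>9]
(C,R,Z): not NE [P1→A gives 9>2; P3→Y gives 5>0]
(C,R,W): not NE [P2→S gives 7>5; P3→Y gives 5>2]
(C,S,X): not NE [P2→R gives 10>1; P3→Y gives 9>1]
(C,S,Y): NE
(C,S,Z): not NE [P2→R gives 9>7; P3→Y gives 9>0]
(C,S,W): not NE [P3→Y gives 9>8]

PSNE = {(C,R,X), (C,S,Y)}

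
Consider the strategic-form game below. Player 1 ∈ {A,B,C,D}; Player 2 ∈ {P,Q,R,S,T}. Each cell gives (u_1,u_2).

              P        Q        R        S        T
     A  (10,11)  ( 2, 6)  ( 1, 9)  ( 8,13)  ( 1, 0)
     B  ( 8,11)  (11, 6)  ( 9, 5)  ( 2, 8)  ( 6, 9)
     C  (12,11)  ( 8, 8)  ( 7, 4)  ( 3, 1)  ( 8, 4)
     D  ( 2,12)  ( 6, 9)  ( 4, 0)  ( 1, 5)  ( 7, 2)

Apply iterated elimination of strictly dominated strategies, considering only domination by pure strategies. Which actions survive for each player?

IESDS → P1:{A,C} P2:{P,S}

P1 drop D (C beats it: P:12>2 Q:8>6 R:7>4 S:3>1 T:8>7)
P2 drop Q (P beats it: A:11>6 B:11>6 C:11>8)
P2 drop R (P beats it: A:11>9 B:11>5 C:11>4)
P1 drop B (C beats it: P:12>8 S:3>2 T:8>6)
P2 drop T (P beats it: A:11>0 C:11>4)
P1→{A,C} P2→{P,S}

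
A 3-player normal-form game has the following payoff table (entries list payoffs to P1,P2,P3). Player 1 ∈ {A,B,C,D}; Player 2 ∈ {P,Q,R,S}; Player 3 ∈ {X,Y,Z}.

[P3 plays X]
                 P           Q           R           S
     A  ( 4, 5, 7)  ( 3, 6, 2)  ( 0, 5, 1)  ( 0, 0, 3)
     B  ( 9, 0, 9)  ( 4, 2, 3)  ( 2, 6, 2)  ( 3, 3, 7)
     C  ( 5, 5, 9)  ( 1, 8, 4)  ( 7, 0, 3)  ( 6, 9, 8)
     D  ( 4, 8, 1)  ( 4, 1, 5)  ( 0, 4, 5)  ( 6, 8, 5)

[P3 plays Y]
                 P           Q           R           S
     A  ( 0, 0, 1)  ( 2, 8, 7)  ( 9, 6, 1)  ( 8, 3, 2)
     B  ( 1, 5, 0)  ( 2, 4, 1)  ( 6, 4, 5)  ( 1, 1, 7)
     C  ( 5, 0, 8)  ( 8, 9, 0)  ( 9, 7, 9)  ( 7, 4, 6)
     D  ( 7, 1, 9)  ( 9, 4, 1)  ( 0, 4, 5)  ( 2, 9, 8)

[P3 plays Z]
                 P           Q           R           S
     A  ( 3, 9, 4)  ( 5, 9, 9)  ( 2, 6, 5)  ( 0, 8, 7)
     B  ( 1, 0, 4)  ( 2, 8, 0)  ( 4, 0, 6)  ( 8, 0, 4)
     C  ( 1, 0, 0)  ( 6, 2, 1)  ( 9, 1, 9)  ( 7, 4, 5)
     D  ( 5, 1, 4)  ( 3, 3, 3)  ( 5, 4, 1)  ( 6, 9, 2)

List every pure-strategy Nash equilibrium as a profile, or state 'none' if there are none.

PSNE = {(C,S,X)}

(A,P,X): not NE [P1→B gives 9>4; P2→Q gives 6>5]
(A,P,Y): not NE [P1→D gives 7>0; P2→Q gives 8>0; P3→X gives 7>1]
(A,P,Z): not NE [P1→D gives 5>3; P3→X gives 7>4]
(A,Q,X): not NE [P1→D gives 4>3; P3→Z gives 9>2]
(A,Q,Y): not NE [P1→D gives 9>2; P3→Z gives 9>7]
(A,Q,Z): not NE [P1→C gives 6>5]
(A,R,X): not NE [P1→C gives 7>0; P2→Q gives 6>5; P3→Z gives 5>1]
(A,R,Y): not NE [P2→Q gives 8>6; P3→Z gives 5>1]
(A,R,Z): not NE [P1→C gives 9>2; P2→Q gives 9>6]
(A,S,X): not NE [P1→D gives 6>0; P2→Q gives 6>0; P3→Z gives 7>3]
(A,S,Y): not NE [P2→Q gives 8>3; P3→Z gives 7>2]
(A,S,Z): not NE [P1→B gives 8>0; P2→Q gives 9>8]
(B,P,X): not NE [P2→R gives 6>0]
(B,P,Y): not NE [P1→D gives 7>1; P3→X gives 9>0]
(B,P,Z): not NE [P1→D gives 5>1; P2→Q gives 8>0; P3→X gives 9>4]
(B,Q,X): not NE [P2→R gives 6>2]
(B,Q,Y): not NE [P1→D gives 9>2; P2→P gives 5>4; P3→X gives 3>1]
(B,Q,Z): not NE [P1→C gives 6>2; P3→X gives 3>0]
(B,R,X): not NE [P1→C gives 7>2; P3→Z gives 6>2]
(B,R,Y): not NE [P1→C gives 9>6; P2→P gives 5>4; P3→Z gives 6>5]
(B,R,Z): not NE [P1→C gives 9>4; P2→Q gives 8>0]
(B,S,X): not NE [P1→D gives 6>3; P2→R gives 6>3]
(B,S,Y): not NE [P1→A gives 8>1; P2→P gives 5>1]
(B,S,Z): not NE [P2→Q gives 8>0; P3→Y gives 7>4]
(C,P,X): not NE [P1→B gives 9>5; P2→S gives 9>5]
(C,P,Y): not NE [P1→D gives 7>5; P2→Q gives 9>0; P3→X gives 9>8]
(C,P,Z): not NE [P1→D gives 5>1; P2→S gives 4>0; P3→X gives 9>0]
(C,Q,X): not NE [P1→D gives 4>1; P2→S gives 9>8]
(C,Q,Y): not NE [P1→D gives 9>8; P3→X gives 4>0]
(C,Q,Z): not NE [P2→S gives 4>2; P3→X gives 4>1]
(C,R,X): not NE [P2→S gives 9>0; P3→Z gives 9>3]
(C,R,Y): not NE [P2→Q gives 9>7]
(C,R,Z): not NE [P2→S gives 4>1]
(C,S,X): NE
(C,S,Y): not NE [P1→A gives 8>7; P2→Q gives 9>4; P3→X gives 8>6]
(C,S,Z): not NE [P1→B gives 8>7; P3→X gives 8>5]
(D,P,X): not NE [P1→B gives 9>4; P3→Y gives 9>1]
(D,P,Y): not NE [P2→S gives 9>1]
(D,P,Z): not NE [P2→S gives 9>1; P3→Y gives 9>4]
(D,Q,X): not NE [P2→S gives 8>1]
(D,Q,Y): not NE [P2→S gives 9>4; P3→X gives 5>1]
(D,Q,Z): not NE [P1→C gives 6>3; P2→S gives 9>3; P3→X gives 5>3]
(D,R,X): not NE [P1→C gives 7>0; P2→S gives 8>4]
(D,R,Y): not NE [P1→C gives 9>0; P2→S gives 9>4]
(D,R,Z): not NE [P1→C gives 9>5; P2→S gives 9>4; P3→Y gives 5>1]
(D,S,X): not NE [P3→Y gives 8>5]
(D,S,Y): not NE [P1→A gives 8>2]
(D,S,Z): not NE [P1→B gives 8>6; P3→Y gives 8>2]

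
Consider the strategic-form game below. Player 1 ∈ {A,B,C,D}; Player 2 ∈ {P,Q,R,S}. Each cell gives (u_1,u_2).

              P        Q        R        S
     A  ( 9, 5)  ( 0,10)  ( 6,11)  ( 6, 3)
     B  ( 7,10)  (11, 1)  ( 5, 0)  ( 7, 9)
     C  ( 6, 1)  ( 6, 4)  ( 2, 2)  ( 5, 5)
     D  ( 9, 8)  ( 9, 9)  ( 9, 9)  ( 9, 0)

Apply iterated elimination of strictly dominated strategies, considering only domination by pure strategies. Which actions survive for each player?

IESDS → P1:{A,B,D} P2:{P,Q,R}

P1 drop C (B beats it: P:7>6 Q:11>6 R:5>2 S:7>5)
P2 drop S (P beats it: A:5>3 B:10>9 D:8>0)
P1→{A,B,D} P2→{P,Q,R}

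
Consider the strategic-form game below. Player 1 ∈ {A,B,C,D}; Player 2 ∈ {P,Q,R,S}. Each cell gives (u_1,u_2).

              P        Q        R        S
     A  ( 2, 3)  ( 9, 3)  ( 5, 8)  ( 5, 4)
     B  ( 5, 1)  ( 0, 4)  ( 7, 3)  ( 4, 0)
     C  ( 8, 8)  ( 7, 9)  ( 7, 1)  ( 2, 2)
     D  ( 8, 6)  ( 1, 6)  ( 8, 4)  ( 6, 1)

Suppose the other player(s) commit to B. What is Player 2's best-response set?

argmax u_2 = {Q}

u_2(P vs B) = 1
u_2(Q vs B) = 4
u_2(R vs B) = 3
u_2(S vs B) = 0
max payoff 4 at {Q}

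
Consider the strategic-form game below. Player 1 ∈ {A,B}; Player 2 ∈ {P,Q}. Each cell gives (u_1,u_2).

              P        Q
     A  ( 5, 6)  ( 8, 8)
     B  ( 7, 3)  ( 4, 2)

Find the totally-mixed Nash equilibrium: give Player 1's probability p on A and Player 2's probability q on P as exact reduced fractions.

p=1/3, q=2/3

P1 indiff ⇒ q·5+(1-q)·8 = q·7+(1-q)·4 ⇒ q(-2) = (1-q)(-4) ⇒ q = 2/3
P2 indiff ⇒ p·6+(1-p)·3 = p·8+(1-p)·2 ⇒ p(-2) = (1-p)(-1) ⇒ p = 1/3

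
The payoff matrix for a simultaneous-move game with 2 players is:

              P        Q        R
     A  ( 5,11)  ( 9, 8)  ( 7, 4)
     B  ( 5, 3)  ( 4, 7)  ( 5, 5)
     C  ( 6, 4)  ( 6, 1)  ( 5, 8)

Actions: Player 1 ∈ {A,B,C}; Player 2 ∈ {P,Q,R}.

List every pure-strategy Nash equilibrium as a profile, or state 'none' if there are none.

Equilibria: none

(A,P): not NE [P1→C gives 6>5]
(A,Q): not NE [P2→P gives 11>8]
(A,R): not NE [P2→P gives 11>4]
(B,P): not NE [P1→C gives 6>5; P2→Q gives 7>3]
(B,Q): not NE [P1→A gives 9>4]
(B,R): not NE [P1→A gives 7>5; P2→Q gives 7>5]
(C,P): not NE [P2→R gives 8>4]
(C,Q): not NE [P1→A gives 9>6; P2→R gives 8>1]
(C,R): not NE [P1→A gives 7>5]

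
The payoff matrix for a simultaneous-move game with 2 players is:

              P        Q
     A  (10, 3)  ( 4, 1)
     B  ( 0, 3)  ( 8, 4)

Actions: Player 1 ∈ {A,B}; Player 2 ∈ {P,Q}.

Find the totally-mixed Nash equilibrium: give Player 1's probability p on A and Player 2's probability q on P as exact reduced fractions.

(p,q) = (1/3, 2/7)

P1 indiff ⇒ q·10+(1-q)·4 = q·0+(1-q)·8 ⇒ q(10) = (1-q)(4) ⇒ q = 2/7
P2 indiff ⇒ p·3+(1-p)·3 = p·1+(1-p)·4 ⇒ p(2) = (1-p)(1) ⇒ p = 1/3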